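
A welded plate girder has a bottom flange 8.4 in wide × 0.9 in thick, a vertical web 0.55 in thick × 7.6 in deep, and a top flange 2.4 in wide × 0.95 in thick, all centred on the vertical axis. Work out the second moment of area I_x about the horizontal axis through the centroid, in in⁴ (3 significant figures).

I_x ≈ 163 in⁴

Split into non-overlapping primitives; take the origin at the lower-left of the bounding box.
Bottom plate: 8.4 × 0.9, A = 7.56 in², y = 0.45 in, Ī = 0.5103 in⁴.
Web plate: 0.55 × 7.6, A = 4.18 in², y = 4.7 in, Ī = 20.12 in⁴.
Top plate: 2.4 × 0.95, A = 2.28 in², y = 8.975 in, Ī = 0.17148 in⁴.
Centroid: ȳ = ΣA·y / ΣA = 3.1035 in.
Transfer each piece to the horizontal axis through the centroid using Ī + A·d² with d = y − 3.1035:
  bottom plate: d = -2.6535 in → contributes +53.741 in⁴
  web plate: d = 1.5965 in → contributes +30.774 in⁴
  top plate: d = 5.8715 in → contributes +78.773 in⁴
Total I = 163.29 in⁴.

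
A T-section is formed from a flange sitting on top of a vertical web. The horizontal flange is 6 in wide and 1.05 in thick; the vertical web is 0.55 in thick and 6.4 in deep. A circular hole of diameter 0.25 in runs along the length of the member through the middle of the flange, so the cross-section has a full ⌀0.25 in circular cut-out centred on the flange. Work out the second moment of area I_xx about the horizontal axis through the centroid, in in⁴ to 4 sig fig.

Decompose the section into non-overlapping parts with the origin at the bottom-left of its bounding rectangle.
Flange: 6 × 1.05, A = 6.3 in², y = 6.925 in, Ī = 0.578813 in⁴.
Web: 0.55 × 6.4, A = 3.52 in², y = 3.2 in, Ī = 12.0149 in⁴.
Hole (subtracted): ⌀0.25, A = 0.0490874 in², y = 6.925 in, Ī = 0.000191748 in⁴.
Centroid: ȳ = ΣA·y / ΣA = 5.58306 in.
Transfer each piece to the horizontal axis through the centroid using Ī + A·d² with d = y − 5.58306:
  flange: d = 1.34194 in → contributes +11.9239 in⁴
  web: d = -2.38306 in → contributes +32.0049 in⁴
  hole: d = 1.34194 in → contributes −0.0885887 in⁴
Total I = 43.8402 in⁴.

I_xx ≈ 43.84 in⁴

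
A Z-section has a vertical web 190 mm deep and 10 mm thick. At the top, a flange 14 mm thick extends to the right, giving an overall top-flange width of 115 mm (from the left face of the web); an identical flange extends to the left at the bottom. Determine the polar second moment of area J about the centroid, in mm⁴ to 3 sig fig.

Treat the section as a set of non-overlapping primitives; coordinates are from the bounding-box lower-left.
Web: 10 × 190, A = 1 900 mm², y = 95 mm, Ī = 5 715 833 mm⁴.
Top flange (beyond web): 105 × 14, A = 1 470 mm², y = 183 mm, Ī = 24 010 mm⁴.
Bottom flange (beyond web): 105 × 14, A = 1 470 mm², y = 7 mm, Ī = 24 010 mm⁴.
Centroid: ȳ = ΣA·y / ΣA = 95 mm.
Transfer each piece to the centroidal x-axis using Ī + A·d² with d = y − 95:
  web: d = 0 mm → contributes +5 715 833 mm⁴
  top flange (beyond web): d = 88 mm → contributes +11 407 690 mm⁴
  bottom flange (beyond web): d = -88 mm → contributes +11 407 690 mm⁴
Total I = 28 531 213 mm⁴.
For the y-axis: x̄ = 110 mm.
Repeating about the centroidal y-axis gives I_y = 12 437 333 mm⁴.
Polar second moment: J = I_x + I_y = 40 968 547 mm⁴.

J ≈ 4.10 × 10⁷ mm⁴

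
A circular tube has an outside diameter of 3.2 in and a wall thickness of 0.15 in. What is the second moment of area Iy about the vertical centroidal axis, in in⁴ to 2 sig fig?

Iy ≈ 1.7 in⁴

Treat the section as a set of non-overlapping primitives; coordinates are from the bounding-box lower-left.
Outer circle: ⌀3.2, A = 8.042 in², x = 1.6 in, Ī = 5.147 in⁴.
Bore (subtracted): ⌀2.9, A = 6.605 in², x = 1.6 in, Ī = 3.472 in⁴.
By symmetry the centroid is at mid-width, x̄ = 1.6 in.
All pieces are centred on the vertical centroidal axis, so I = ΣĪ (holes subtracted) = 1.675 in⁴.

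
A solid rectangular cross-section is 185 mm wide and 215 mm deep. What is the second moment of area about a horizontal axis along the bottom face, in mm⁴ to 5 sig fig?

I_base ≈ 6.1287 × 10⁸ mm⁴

The section: 185 × 215, A = 39 775 mm², y = 107.5 mm, Ī = 153 216 615 mm⁴.
Transfer it to the bottom edge using Ī + A·d² with d = y − 0:
  the section: d = 107.5 mm → contributes +612 866 458 mm⁴
Total I = 612 866 458 mm⁴.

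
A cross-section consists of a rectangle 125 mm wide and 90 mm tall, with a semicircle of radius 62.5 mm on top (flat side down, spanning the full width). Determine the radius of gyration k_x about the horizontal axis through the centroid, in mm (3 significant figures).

k_x ≈ 41.2 mm

Decompose the section into non-overlapping parts with the origin at the bottom-left of its bounding rectangle.
Rectangular body: 125 × 90, A = 11 250 mm², y = 45 mm, Ī = 7 593 750 mm⁴.
Semicircular cap: semicircle r = 62.5, A = 6135.9 mm², y = 116.53 mm, Ī = 1 674 758 mm⁴.
Centroid: ȳ = ΣA·y / ΣA = 70.243 mm.
Transfer each piece to the horizontal axis through the centroid using Ī + A·d² with d = y − 70.243:
  rectangular body: d = -25.243 mm → contributes +14 762 486 mm⁴
  semicircular cap: d = 46.283 mm → contributes +14 818 384 mm⁴
Total I = 29 580 870 mm⁴.
Radius of gyration: k = √(I/A) = √(29 580 870 / 17 386) = 41.248 mm.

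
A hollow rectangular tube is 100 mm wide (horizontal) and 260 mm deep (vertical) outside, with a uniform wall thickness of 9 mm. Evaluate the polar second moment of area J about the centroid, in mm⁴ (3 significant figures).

J ≈ 6.02 × 10⁷ mm⁴

Decompose the section into non-overlapping parts with the origin at the bottom-left of its bounding rectangle.
Outer rectangle: 100 × 260, A = 26 000 mm², y = 130 mm, Ī = 146 466 667 mm⁴.
Inner void (subtracted): 82 × 242, A = 19 844 mm², y = 130 mm, Ī = 96 845 335 mm⁴.
By symmetry the centroid is at mid-height, ȳ = 130 mm.
All pieces are centred on the centroidal x-axis, so I = ΣĪ (holes subtracted) = 49 621 332 mm⁴.
Repeating about the centroidal y-axis gives I_y = 10 547 412 mm⁴.
Polar second moment: J = I_x + I_y = 60 168 744 mm⁴.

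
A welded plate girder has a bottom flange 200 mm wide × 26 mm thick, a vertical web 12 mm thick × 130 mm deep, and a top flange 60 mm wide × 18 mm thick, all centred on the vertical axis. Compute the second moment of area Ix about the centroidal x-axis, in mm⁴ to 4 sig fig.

Break the section into simple shapes (no overlaps), measuring from the bottom-left corner of the bounding box.
Bottom plate: 200 × 26, A = 5 200 mm², y = 13 mm, Ī = 292 933 mm⁴.
Web plate: 12 × 130, A = 1 560 mm², y = 91 mm, Ī = 2 197 000 mm⁴.
Top plate: 60 × 18, A = 1 080 mm², y = 165 mm, Ī = 29 160 mm⁴.
Centroid: ȳ = ΣA·y / ΣA = 49.4592 mm.
Transfer each piece to the centroidal x-axis using Ī + A·d² with d = y − 49.4592:
  bottom plate: d = -36.4592 mm → contributes +7 205 148 mm⁴
  web plate: d = 41.5408 mm → contributes +4 888 997 mm⁴
  top plate: d = 115.541 mm → contributes +14 446 815 mm⁴
Total I = 26 540 960 mm⁴.

Ix ≈ 2.654 × 10⁷ mm⁴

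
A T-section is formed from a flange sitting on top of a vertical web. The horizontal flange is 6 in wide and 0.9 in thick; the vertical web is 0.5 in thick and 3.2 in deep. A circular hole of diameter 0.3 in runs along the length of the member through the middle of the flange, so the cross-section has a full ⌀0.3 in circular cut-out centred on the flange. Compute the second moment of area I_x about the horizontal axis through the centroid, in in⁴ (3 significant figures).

Treat the section as a set of non-overlapping primitives; coordinates are from the bounding-box lower-left.
Flange: 6 × 0.9, A = 5.4 in², y = 3.65 in, Ī = 0.3645 in⁴.
Web: 0.5 × 3.2, A = 1.6 in², y = 1.6 in, Ī = 1.3653 in⁴.
Hole (subtracted): ⌀0.3, A = 0.070686 in², y = 3.65 in, Ī = 0.00039761 in⁴.
Centroid: ȳ = ΣA·y / ΣA = 3.1766 in.
Transfer each piece to the horizontal axis through the centroid using Ī + A·d² with d = y − 3.1766:
  flange: d = 0.47335 in → contributes +1.5744 in⁴
  web: d = -1.5766 in → contributes +5.3426 in⁴
  hole: d = 0.47335 in → contributes −0.016236 in⁴
Total I = 6.9008 in⁴.

I_x ≈ 6.90 in⁴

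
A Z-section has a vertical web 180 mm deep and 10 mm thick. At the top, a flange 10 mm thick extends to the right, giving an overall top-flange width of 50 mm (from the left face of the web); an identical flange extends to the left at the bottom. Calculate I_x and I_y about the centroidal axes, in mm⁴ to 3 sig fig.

Treat the section as a set of non-overlapping primitives; coordinates are from the bounding-box lower-left.
Web: 10 × 180, A = 1 800 mm², y = 90 mm, Ī = 4 860 000 mm⁴.
Top flange (beyond web): 40 × 10, A = 400 mm², y = 175 mm, Ī = 3333.3 mm⁴.
Bottom flange (beyond web): 40 × 10, A = 400 mm², y = 5 mm, Ī = 3333.3 mm⁴.
Centroid: ȳ = ΣA·y / ΣA = 90 mm.
Transfer each piece to the centroidal x-axis using Ī + A·d² with d = y − 90:
  web: d = 0 mm → contributes +4 860 000 mm⁴
  top flange (beyond web): d = 85 mm → contributes +2 893 333 mm⁴
  bottom flange (beyond web): d = -85 mm → contributes +2 893 333 mm⁴
Total I = 10 646 667 mm⁴.
For the y-axis: x̄ = 45 mm.
Repeating about the centroidal y-axis gives I_y = 621 667 mm⁴.

I_x ≈ 1.06 × 10⁷ mm⁴, I_y ≈ 6.22 × 10⁵ mm⁴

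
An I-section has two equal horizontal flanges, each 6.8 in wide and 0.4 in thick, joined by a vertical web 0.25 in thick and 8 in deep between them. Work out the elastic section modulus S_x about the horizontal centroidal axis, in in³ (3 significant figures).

S_x ≈ 24.3 in³

Treat the section as a set of non-overlapping primitives; coordinates are from the bounding-box lower-left.
Bottom flange: 6.8 × 0.4, A = 2.72 in², y = 0.2 in, Ī = 0.036267 in⁴.
Web: 0.25 × 8, A = 2 in², y = 4.4 in, Ī = 10.667 in⁴.
Top flange: 6.8 × 0.4, A = 2.72 in², y = 8.6 in, Ī = 0.036267 in⁴.
By symmetry the centroid is at mid-height, ȳ = 4.4 in.
Transfer each piece to the horizontal centroidal axis using Ī + A·d² with d = y − 4.4:
  bottom flange: d = -4.2 in → contributes +48.017 in⁴
  web: d = 0 in → contributes +10.667 in⁴
  top flange: d = 4.2 in → contributes +48.017 in⁴
Total I = 106.7 in⁴.
Extreme fibre distance c = 4.4 in; S = I/c = 24.25 in³.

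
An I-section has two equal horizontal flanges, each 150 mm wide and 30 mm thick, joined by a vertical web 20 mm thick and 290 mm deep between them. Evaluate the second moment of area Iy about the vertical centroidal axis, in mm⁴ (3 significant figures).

Iy ≈ 1.71 × 10⁷ mm⁴

Treat the section as a set of non-overlapping primitives; coordinates are from the bounding-box lower-left.
Bottom flange: 150 × 30, A = 4 500 mm², x = 75 mm, Ī = 8 437 500 mm⁴.
Web: 20 × 290, A = 5 800 mm², x = 75 mm, Ī = 193 333 mm⁴.
Top flange: 150 × 30, A = 4 500 mm², x = 75 mm, Ī = 8 437 500 mm⁴.
By symmetry the centroid is at mid-width, x̄ = 75 mm.
All pieces are centred on the vertical centroidal axis, so I = ΣĪ = 17 068 333 mm⁴.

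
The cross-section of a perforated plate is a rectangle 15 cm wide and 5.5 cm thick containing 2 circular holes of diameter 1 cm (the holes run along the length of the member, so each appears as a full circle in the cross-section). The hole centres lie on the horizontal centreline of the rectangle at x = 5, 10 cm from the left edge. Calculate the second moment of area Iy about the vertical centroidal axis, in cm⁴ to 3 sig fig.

Treat the section as a set of non-overlapping primitives; coordinates are from the bounding-box lower-left.
Plate: 15 × 5.5, A = 82.5 cm², x = 7.5 cm, Ī = 1546.9 cm⁴.
Hole 1 (subtracted): ⌀1, A = 0.7854 cm², x = 5 cm, Ī = 0.049087 cm⁴.
Hole 2 (subtracted): ⌀1, A = 0.7854 cm², x = 10 cm, Ī = 0.049087 cm⁴.
By symmetry the centroid is at mid-width, x̄ = 7.5 cm.
Transfer each piece to the vertical centroidal axis using Ī + A·d² with d = x − 7.5:
  plate: d = 0 cm → contributes +1546.9 cm⁴
  hole 1: d = -2.5 cm → contributes −4.9578 cm⁴
  hole 2: d = 2.5 cm → contributes −4.9578 cm⁴
Total I = 1 537 cm⁴.

Iy ≈ 1540 cm⁴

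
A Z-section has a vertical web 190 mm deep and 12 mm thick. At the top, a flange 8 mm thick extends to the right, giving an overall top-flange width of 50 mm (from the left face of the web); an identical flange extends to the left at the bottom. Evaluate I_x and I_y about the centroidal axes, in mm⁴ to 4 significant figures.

Decompose the section into non-overlapping parts with the origin at the bottom-left of its bounding rectangle.
Web: 12 × 190, A = 2 280 mm², y = 95 mm, Ī = 6 859 000 mm⁴.
Top flange (beyond web): 38 × 8, A = 304 mm², y = 186 mm, Ī = 1621.33 mm⁴.
Bottom flange (beyond web): 38 × 8, A = 304 mm², y = 4 mm, Ī = 1621.33 mm⁴.
Centroid: ȳ = ΣA·y / ΣA = 95 mm.
Transfer each piece to the centroidal x-axis using Ī + A·d² with d = y − 95:
  web: d = 0 mm → contributes +6 859 000 mm⁴
  top flange (beyond web): d = 91 mm → contributes +2 519 045 mm⁴
  bottom flange (beyond web): d = -91 mm → contributes +2 519 045 mm⁴
Total I = 11 897 091 mm⁴.
For the y-axis: x̄ = 44 mm.
Repeating about the centroidal y-axis gives I_y = 480 523 mm⁴.

I_x ≈ 1.190 × 10⁷ mm⁴, I_y ≈ 4.805 × 10⁵ mm⁴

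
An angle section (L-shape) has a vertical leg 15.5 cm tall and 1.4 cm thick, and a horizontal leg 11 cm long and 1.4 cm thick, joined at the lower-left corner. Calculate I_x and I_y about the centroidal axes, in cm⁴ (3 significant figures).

Treat the section as a set of non-overlapping primitives; coordinates are from the bounding-box lower-left.
Vertical leg: 1.4 × 15.5, A = 21.7 cm², y = 7.75 cm, Ī = 434.45 cm⁴.
Horizontal leg (remainder): 9.6 × 1.4, A = 13.44 cm², y = 0.7 cm, Ī = 2.1952 cm⁴.
Centroid: ȳ = ΣA·y / ΣA = 5.0536 cm.
Transfer each piece to the centroidal x-axis using Ī + A·d² with d = y − 5.0536:
  vertical leg: d = 2.6964 cm → contributes +592.23 cm⁴
  horizontal leg (remainder): d = -4.3536 cm → contributes +256.93 cm⁴
Total I = 849.16 cm⁴.
For the y-axis: x̄ = 2.8036 cm.
Repeating about the centroidal y-axis gives I_y = 357.83 cm⁴.

I_x ≈ 849 cm⁴, I_y ≈ 358 cm⁴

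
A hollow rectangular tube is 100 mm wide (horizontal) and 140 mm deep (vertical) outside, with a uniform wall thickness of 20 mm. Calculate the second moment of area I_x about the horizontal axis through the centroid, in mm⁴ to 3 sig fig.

I_x ≈ 1.79 × 10⁷ mm⁴

Split into non-overlapping primitives; take the origin at the lower-left of the bounding box.
Outer rectangle: 100 × 140, A = 14 000 mm², y = 70 mm, Ī = 22 866 667 mm⁴.
Inner void (subtracted): 60 × 100, A = 6 000 mm², y = 70 mm, Ī = 5 000 000 mm⁴.
By symmetry the centroid is at mid-height, ȳ = 70 mm.
All pieces are centred on the horizontal axis through the centroid, so I = ΣĪ (holes subtracted) = 17 866 667 mm⁴.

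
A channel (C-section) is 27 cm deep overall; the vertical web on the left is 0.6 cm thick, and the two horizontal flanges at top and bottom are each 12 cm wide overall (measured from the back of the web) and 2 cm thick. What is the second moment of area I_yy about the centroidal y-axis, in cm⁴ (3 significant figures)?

I_yy ≈ 925 cm⁴

Decompose the section into non-overlapping parts with the origin at the bottom-left of its bounding rectangle.
Web: 0.6 × 27, A = 16.2 cm², x = 0.3 cm, Ī = 0.486 cm⁴.
Top flange (beyond web): 11.4 × 2, A = 22.8 cm², x = 6.3 cm, Ī = 246.92 cm⁴.
Bottom flange (beyond web): 11.4 × 2, A = 22.8 cm², x = 6.3 cm, Ī = 246.92 cm⁴.
Centroid: x̄ = ΣA·x / ΣA = 4.7272 cm.
Transfer each piece to the centroidal y-axis using Ī + A·d² with d = x − 4.7272:
  web: d = -4.4272 cm → contributes +318.01 cm⁴
  top flange (beyond web): d = 1.5728 cm → contributes +303.33 cm⁴
  bottom flange (beyond web): d = 1.5728 cm → contributes +303.33 cm⁴
Total I = 924.66 cm⁴.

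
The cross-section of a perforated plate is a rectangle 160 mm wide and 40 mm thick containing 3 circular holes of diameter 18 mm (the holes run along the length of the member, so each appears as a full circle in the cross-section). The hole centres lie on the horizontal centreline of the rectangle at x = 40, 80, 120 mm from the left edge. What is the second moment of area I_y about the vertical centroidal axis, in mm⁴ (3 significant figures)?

I_y ≈ 1.28 × 10⁷ mm⁴

Decompose the section into non-overlapping parts with the origin at the bottom-left of its bounding rectangle.
Plate: 160 × 40, A = 6 400 mm², x = 80 mm, Ī = 13 653 333 mm⁴.
Hole 1 (subtracted): ⌀18, A = 254.47 mm², x = 40 mm, Ī = 5 153 mm⁴.
Hole 2 (subtracted): ⌀18, A = 254.47 mm², x = 80 mm, Ī = 5 153 mm⁴.
Hole 3 (subtracted): ⌀18, A = 254.47 mm², x = 120 mm, Ī = 5 153 mm⁴.
By symmetry the centroid is at mid-width, x̄ = 80 mm.
Transfer each piece to the vertical centroidal axis using Ī + A·d² with d = x − 80:
  plate: d = 0 mm → contributes +13 653 333 mm⁴
  hole 1: d = -40 mm → contributes −412 303 mm⁴
  hole 2: d = 0 mm → contributes −5 153 mm⁴
  hole 3: d = 40 mm → contributes −412 303 mm⁴
Total I = 12 823 574 mm⁴.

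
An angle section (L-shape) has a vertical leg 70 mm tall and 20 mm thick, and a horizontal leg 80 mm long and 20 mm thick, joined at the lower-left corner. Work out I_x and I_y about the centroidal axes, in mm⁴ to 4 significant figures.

Split into non-overlapping primitives; take the origin at the lower-left of the bounding box.
Vertical leg: 20 × 70, A = 1 400 mm², y = 35 mm, Ī = 571 667 mm⁴.
Horizontal leg (remainder): 60 × 20, A = 1 200 mm², y = 10 mm, Ī = 40 000 mm⁴.
Centroid: ȳ = ΣA·y / ΣA = 23.4615 mm.
Transfer each piece to the centroidal x-axis using Ī + A·d² with d = y − 23.4615:
  vertical leg: d = 11.5385 mm → contributes +758 057 mm⁴
  horizontal leg (remainder): d = -13.4615 mm → contributes +257 456 mm⁴
Total I = 1 015 513 mm⁴.
For the y-axis: x̄ = 28.4615 mm.
Repeating about the centroidal y-axis gives I_y = 1 440 513 mm⁴.

I_x ≈ 1.016 × 10⁶ mm⁴, I_y ≈ 1.441 × 10⁶ mm⁴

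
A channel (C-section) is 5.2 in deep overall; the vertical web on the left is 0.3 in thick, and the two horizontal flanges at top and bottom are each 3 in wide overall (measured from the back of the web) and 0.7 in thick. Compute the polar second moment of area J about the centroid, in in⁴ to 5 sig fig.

Break the section into simple shapes (no overlaps), measuring from the bottom-left corner of the bounding box.
Web: 0.3 × 5.2, A = 1.56 in², y = 2.6 in, Ī = 3.5152 in⁴.
Top flange (beyond web): 2.7 × 0.7, A = 1.89 in², y = 4.85 in, Ī = 0.077175 in⁴.
Bottom flange (beyond web): 2.7 × 0.7, A = 1.89 in², y = 0.35 in, Ī = 0.077175 in⁴.
By symmetry the centroid is at mid-height, ȳ = 2.6 in.
Transfer each piece to the centroidal x-axis using Ī + A·d² with d = y − 2.6:
  web: d = 0 in → contributes +3.5152 in⁴
  top flange (beyond web): d = 2.25 in → contributes +9.6453 in⁴
  bottom flange (beyond web): d = -2.25 in → contributes +9.6453 in⁴
Total I = 22.8058 in⁴.
For the y-axis: x̄ = 1.211798 in.
Repeating about the centroidal y-axis gives I_y = 4.792657 in⁴.
Polar second moment: J = I_x + I_y = 27.59846 in⁴.

J ≈ 27.598 in⁴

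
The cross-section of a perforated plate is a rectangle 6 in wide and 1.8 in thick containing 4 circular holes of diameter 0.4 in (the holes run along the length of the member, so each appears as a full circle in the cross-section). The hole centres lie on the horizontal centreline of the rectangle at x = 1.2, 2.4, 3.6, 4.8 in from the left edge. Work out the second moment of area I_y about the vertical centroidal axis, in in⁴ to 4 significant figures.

I_y ≈ 31.49 in⁴

Decompose the section into non-overlapping parts with the origin at the bottom-left of its bounding rectangle.
Plate: 6 × 1.8, A = 10.8 in², x = 3 in, Ī = 32.4 in⁴.
Hole 1 (subtracted): ⌀0.4, A = 0.125664 in², x = 1.2 in, Ī = 0.00125664 in⁴.
Hole 2 (subtracted): ⌀0.4, A = 0.125664 in², x = 2.4 in, Ī = 0.00125664 in⁴.
Hole 3 (subtracted): ⌀0.4, A = 0.125664 in², x = 3.6 in, Ī = 0.00125664 in⁴.
Hole 4 (subtracted): ⌀0.4, A = 0.125664 in², x = 4.8 in, Ī = 0.00125664 in⁴.
By symmetry the centroid is at mid-width, x̄ = 3 in.
Transfer each piece to the vertical centroidal axis using Ī + A·d² with d = x − 3:
  plate: d = 0 in → contributes +32.4 in⁴
  hole 1: d = -1.8 in → contributes −0.408407 in⁴
  hole 2: d = -0.6 in → contributes −0.0464956 in⁴
  hole 3: d = 0.6 in → contributes −0.0464956 in⁴
  hole 4: d = 1.8 in → contributes −0.408407 in⁴
Total I = 31.4902 in⁴.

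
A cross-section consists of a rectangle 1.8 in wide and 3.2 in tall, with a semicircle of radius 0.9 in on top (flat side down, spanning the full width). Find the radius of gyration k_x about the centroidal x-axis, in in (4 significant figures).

k_x ≈ 1.136 in

Decompose the section into non-overlapping parts with the origin at the bottom-left of its bounding rectangle.
Rectangular body: 1.8 × 3.2, A = 5.76 in², y = 1.6 in, Ī = 4.9152 in⁴.
Semicircular cap: semicircle r = 0.9, A = 1.27235 in², y = 3.58197 in, Ī = 0.0720115 in⁴.
Centroid: ȳ = ΣA·y / ΣA = 1.95859 in.
Transfer each piece to the centroidal x-axis using Ī + A·d² with d = y − 1.95859:
  rectangular body: d = -0.358593 in → contributes +5.65587 in⁴
  semicircular cap: d = 1.62338 in → contributes +3.4251 in⁴
Total I = 9.08097 in⁴.
Radius of gyration: k = √(I/A) = √(9.08097 / 7.03235) = 1.13636 in.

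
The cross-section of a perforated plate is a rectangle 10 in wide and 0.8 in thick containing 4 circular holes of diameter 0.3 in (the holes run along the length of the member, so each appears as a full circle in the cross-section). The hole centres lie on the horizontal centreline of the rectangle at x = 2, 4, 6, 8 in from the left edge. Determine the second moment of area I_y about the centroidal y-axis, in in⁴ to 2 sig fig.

Treat the section as a set of non-overlapping primitives; coordinates are from the bounding-box lower-left.
Plate: 10 × 0.8, A = 8 in², x = 5 in, Ī = 66.67 in⁴.
Hole 1 (subtracted): ⌀0.3, A = 0.07069 in², x = 2 in, Ī = 0.0003976 in⁴.
Hole 2 (subtracted): ⌀0.3, A = 0.07069 in², x = 4 in, Ī = 0.0003976 in⁴.
Hole 3 (subtracted): ⌀0.3, A = 0.07069 in², x = 6 in, Ī = 0.0003976 in⁴.
Hole 4 (subtracted): ⌀0.3, A = 0.07069 in², x = 8 in, Ī = 0.0003976 in⁴.
By symmetry the centroid is at mid-width, x̄ = 5 in.
Transfer each piece to the centroidal y-axis using Ī + A·d² with d = x − 5:
  plate: d = 0 in → contributes +66.67 in⁴
  hole 1: d = -3 in → contributes −0.6366 in⁴
  hole 2: d = -1 in → contributes −0.07108 in⁴
  hole 3: d = 1 in → contributes −0.07108 in⁴
  hole 4: d = 3 in → contributes −0.6366 in⁴
Total I = 65.25 in⁴.

I_y ≈ 65 in⁴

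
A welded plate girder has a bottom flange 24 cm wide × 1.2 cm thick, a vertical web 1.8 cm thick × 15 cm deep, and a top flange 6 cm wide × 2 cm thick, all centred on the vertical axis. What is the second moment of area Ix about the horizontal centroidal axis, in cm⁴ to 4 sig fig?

Break the section into simple shapes (no overlaps), measuring from the bottom-left corner of the bounding box.
Bottom plate: 24 × 1.2, A = 28.8 cm², y = 0.6 cm, Ī = 3.456 cm⁴.
Web plate: 1.8 × 15, A = 27 cm², y = 8.7 cm, Ī = 506.25 cm⁴.
Top plate: 6 × 2, A = 12 cm², y = 17.2 cm, Ī = 4 cm⁴.
Centroid: ȳ = ΣA·y / ΣA = 6.76372 cm.
Transfer each piece to the horizontal centroidal axis using Ī + A·d² with d = y − 6.76372:
  bottom plate: d = -6.16372 cm → contributes +1097.61 cm⁴
  web plate: d = 1.93628 cm → contributes +607.478 cm⁴
  top plate: d = 10.4363 cm → contributes +1310.99 cm⁴
Total I = 3016.08 cm⁴.

Ix ≈ 3016 cm⁴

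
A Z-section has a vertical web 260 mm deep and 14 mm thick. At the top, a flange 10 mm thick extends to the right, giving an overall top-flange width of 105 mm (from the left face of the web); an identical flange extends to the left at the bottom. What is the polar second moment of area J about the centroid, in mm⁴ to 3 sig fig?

Split into non-overlapping primitives; take the origin at the lower-left of the bounding box.
Web: 14 × 260, A = 3 640 mm², y = 130 mm, Ī = 20 505 333 mm⁴.
Top flange (beyond web): 91 × 10, A = 910 mm², y = 255 mm, Ī = 7583.3 mm⁴.
Bottom flange (beyond web): 91 × 10, A = 910 mm², y = 5 mm, Ī = 7583.3 mm⁴.
Centroid: ȳ = ΣA·y / ΣA = 130 mm.
Transfer each piece to the centroidal x-axis using Ī + A·d² with d = y − 130:
  web: d = 0 mm → contributes +20 505 333 mm⁴
  top flange (beyond web): d = 125 mm → contributes +14 226 333 mm⁴
  bottom flange (beyond web): d = -125 mm → contributes +14 226 333 mm⁴
Total I = 48 958 000 mm⁴.
For the y-axis: x̄ = 98 mm.
Repeating about the centroidal y-axis gives I_y = 6 331 780 mm⁴.
Polar second moment: J = I_x + I_y = 55 289 780 mm⁴.

J ≈ 5.53 × 10⁷ mm⁴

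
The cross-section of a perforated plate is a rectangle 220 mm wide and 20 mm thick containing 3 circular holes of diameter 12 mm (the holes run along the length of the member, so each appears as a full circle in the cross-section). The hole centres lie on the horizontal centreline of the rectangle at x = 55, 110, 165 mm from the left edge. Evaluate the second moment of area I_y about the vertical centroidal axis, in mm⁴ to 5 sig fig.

I_y ≈ 1.7059 × 10⁷ mm⁴

Split into non-overlapping primitives; take the origin at the lower-left of the bounding box.
Plate: 220 × 20, A = 4 400 mm², x = 110 mm, Ī = 17 746 667 mm⁴.
Hole 1 (subtracted): ⌀12, A = 113.0973 mm², x = 55 mm, Ī = 1017.876 mm⁴.
Hole 2 (subtracted): ⌀12, A = 113.0973 mm², x = 110 mm, Ī = 1017.876 mm⁴.
Hole 3 (subtracted): ⌀12, A = 113.0973 mm², x = 165 mm, Ī = 1017.876 mm⁴.
By symmetry the centroid is at mid-width, x̄ = 110 mm.
Transfer each piece to the vertical centroidal axis using Ī + A·d² with d = x − 110:
  plate: d = 0 mm → contributes +17 746 667 mm⁴
  hole 1: d = -55 mm → contributes −343137.3 mm⁴
  hole 2: d = 0 mm → contributes −1017.876 mm⁴
  hole 3: d = 55 mm → contributes −343137.3 mm⁴
Total I = 17 059 374 mm⁴.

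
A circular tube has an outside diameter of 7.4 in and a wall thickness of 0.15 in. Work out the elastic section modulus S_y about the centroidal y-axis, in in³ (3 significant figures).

S_y ≈ 6.07 in³

Treat the section as a set of non-overlapping primitives; coordinates are from the bounding-box lower-left.
Outer circle: ⌀7.4, A = 43.008 in², x = 3.7 in, Ī = 147.2 in⁴.
Bore (subtracted): ⌀7.1, A = 39.592 in², x = 3.7 in, Ī = 124.74 in⁴.
By symmetry the centroid is at mid-width, x̄ = 3.7 in.
All pieces are centred on the centroidal y-axis, so I = ΣĪ (holes subtracted) = 22.457 in⁴.
Extreme fibre distance c = 3.7 in; S = I/c = 6.0694 in³.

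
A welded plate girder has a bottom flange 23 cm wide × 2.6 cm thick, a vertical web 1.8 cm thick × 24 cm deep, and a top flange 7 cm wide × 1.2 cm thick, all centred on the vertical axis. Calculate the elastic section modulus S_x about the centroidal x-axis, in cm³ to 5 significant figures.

S_x ≈ 502.97 cm³

Split into non-overlapping primitives; take the origin at the lower-left of the bounding box.
Bottom plate: 23 × 2.6, A = 59.8 cm², y = 1.3 cm, Ī = 33.68733 cm⁴.
Web plate: 1.8 × 24, A = 43.2 cm², y = 14.6 cm, Ī = 2073.6 cm⁴.
Top plate: 7 × 1.2, A = 8.4 cm², y = 27.2 cm, Ī = 1.008 cm⁴.
Centroid: ȳ = ΣA·y / ΣA = 8.410592 cm.
Transfer each piece to the centroidal x-axis using Ī + A·d² with d = y − 8.410592:
  bottom plate: d = -7.110592 cm → contributes +3057.207 cm⁴
  web plate: d = 6.189408 cm → contributes +3728.539 cm⁴
  top plate: d = 18.78941 cm → contributes +2966.559 cm⁴
Total I = 9752.305 cm⁴.
Extreme fibre distance c = 19.38941 cm; S = I/c = 502.9707 cm³.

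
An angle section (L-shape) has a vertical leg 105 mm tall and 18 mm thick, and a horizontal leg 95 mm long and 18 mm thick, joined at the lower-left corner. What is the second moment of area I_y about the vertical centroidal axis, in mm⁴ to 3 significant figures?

Treat the section as a set of non-overlapping primitives; coordinates are from the bounding-box lower-left.
Vertical leg: 18 × 105, A = 1 890 mm², x = 9 mm, Ī = 51 030 mm⁴.
Horizontal leg (remainder): 77 × 18, A = 1 386 mm², x = 56.5 mm, Ī = 684 800 mm⁴.
Centroid: x̄ = ΣA·x / ΣA = 29.096 mm.
Transfer each piece to the vertical centroidal axis using Ī + A·d² with d = x − 29.096:
  vertical leg: d = -20.096 mm → contributes +814 317 mm⁴
  horizontal leg (remainder): d = 27.404 mm → contributes +1 725 645 mm⁴
Total I = 2 539 962 mm⁴.

I_y ≈ 2.54 × 10⁶ mm⁴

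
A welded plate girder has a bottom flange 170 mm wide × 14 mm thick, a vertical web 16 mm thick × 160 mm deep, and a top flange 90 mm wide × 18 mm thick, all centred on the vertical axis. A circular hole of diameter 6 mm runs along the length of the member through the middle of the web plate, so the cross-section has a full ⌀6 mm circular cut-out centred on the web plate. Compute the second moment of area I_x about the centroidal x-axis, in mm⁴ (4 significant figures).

I_x ≈ 3.578 × 10⁷ mm⁴

Treat the section as a set of non-overlapping primitives; coordinates are from the bounding-box lower-left.
Bottom plate: 170 × 14, A = 2 380 mm², y = 7 mm, Ī = 38873.3 mm⁴.
Web plate: 16 × 160, A = 2 560 mm², y = 94 mm, Ī = 5 461 333 mm⁴.
Top plate: 90 × 18, A = 1 620 mm², y = 183 mm, Ī = 43 740 mm⁴.
Hole (subtracted): ⌀6, A = 28.2743 mm², y = 94 mm, Ī = 63.6173 mm⁴.
Centroid: ȳ = ΣA·y / ΣA = 84.3731 mm.
Transfer each piece to the centroidal x-axis using Ī + A·d² with d = y − 84.3731:
  bottom plate: d = -77.3731 mm → contributes +14 286 988 mm⁴
  web plate: d = 9.62686 mm → contributes +5 698 585 mm⁴
  top plate: d = 98.6269 mm → contributes +15 801 897 mm⁴
  hole: d = 9.62686 mm → contributes −2683.98 mm⁴
Total I = 35 784 786 mm⁴.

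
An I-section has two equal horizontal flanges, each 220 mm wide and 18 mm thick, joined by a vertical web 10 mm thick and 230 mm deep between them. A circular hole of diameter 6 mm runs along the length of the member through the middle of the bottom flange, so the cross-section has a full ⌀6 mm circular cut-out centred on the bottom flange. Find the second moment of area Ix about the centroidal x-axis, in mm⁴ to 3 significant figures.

Ix ≈ 1.32 × 10⁸ mm⁴

Break the section into simple shapes (no overlaps), measuring from the bottom-left corner of the bounding box.
Bottom flange: 220 × 18, A = 3 960 mm², y = 9 mm, Ī = 106 920 mm⁴.
Web: 10 × 230, A = 2 300 mm², y = 133 mm, Ī = 10 139 167 mm⁴.
Top flange: 220 × 18, A = 3 960 mm², y = 257 mm, Ī = 106 920 mm⁴.
Hole (subtracted): ⌀6, A = 28.274 mm², y = 9 mm, Ī = 63.617 mm⁴.
Centroid: ȳ = ΣA·y / ΣA = 133.34 mm.
Transfer each piece to the centroidal x-axis using Ī + A·d² with d = y − 133.34:
  bottom flange: d = -124.34 mm → contributes +61 334 190 mm⁴
  web: d = -0.34401 mm → contributes +10 139 439 mm⁴
  top flange: d = 123.66 mm → contributes +60 658 507 mm⁴
  hole: d = -124.34 mm → contributes −437 225 mm⁴
Total I = 131 694 911 mm⁴.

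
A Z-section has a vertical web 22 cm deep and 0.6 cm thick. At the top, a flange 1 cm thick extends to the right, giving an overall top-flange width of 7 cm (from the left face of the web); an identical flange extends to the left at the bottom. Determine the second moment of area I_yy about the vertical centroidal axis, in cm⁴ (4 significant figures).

Treat the section as a set of non-overlapping primitives; coordinates are from the bounding-box lower-left.
Web: 0.6 × 22, A = 13.2 cm², x = 6.7 cm, Ī = 0.396 cm⁴.
Top flange (beyond web): 6.4 × 1, A = 6.4 cm², x = 10.2 cm, Ī = 21.8453 cm⁴.
Bottom flange (beyond web): 6.4 × 1, A = 6.4 cm², x = 3.2 cm, Ī = 21.8453 cm⁴.
Centroid: x̄ = ΣA·x / ΣA = 6.7 cm.
Transfer each piece to the vertical centroidal axis using Ī + A·d² with d = x − 6.7:
  web: d = 0 cm → contributes +0.396 cm⁴
  top flange (beyond web): d = 3.5 cm → contributes +100.245 cm⁴
  bottom flange (beyond web): d = -3.5 cm → contributes +100.245 cm⁴
Total I = 200.887 cm⁴.

I_yy ≈ 200.9 cm⁴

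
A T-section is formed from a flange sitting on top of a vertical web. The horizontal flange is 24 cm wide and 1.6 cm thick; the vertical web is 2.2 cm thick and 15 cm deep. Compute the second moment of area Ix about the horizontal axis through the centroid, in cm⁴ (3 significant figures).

Split into non-overlapping primitives; take the origin at the lower-left of the bounding box.
Flange: 24 × 1.6, A = 38.4 cm², y = 15.8 cm, Ī = 8.192 cm⁴.
Web: 2.2 × 15, A = 33 cm², y = 7.5 cm, Ī = 618.75 cm⁴.
Centroid: ȳ = ΣA·y / ΣA = 11.964 cm.
Transfer each piece to the horizontal axis through the centroid using Ī + A·d² with d = y − 11.964:
  flange: d = 3.8361 cm → contributes +573.28 cm⁴
  web: d = -4.4639 cm → contributes +1276.3 cm⁴
Total I = 1849.6 cm⁴.

Ix ≈ 1850 cm⁴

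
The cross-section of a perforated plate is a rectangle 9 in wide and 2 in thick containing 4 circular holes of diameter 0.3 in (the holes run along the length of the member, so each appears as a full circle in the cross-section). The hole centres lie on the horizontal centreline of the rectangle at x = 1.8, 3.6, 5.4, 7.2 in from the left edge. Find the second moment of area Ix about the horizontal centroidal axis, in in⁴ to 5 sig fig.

Decompose the section into non-overlapping parts with the origin at the bottom-left of its bounding rectangle.
Plate: 9 × 2, A = 18 in², y = 1 in, Ī = 6 in⁴.
Hole 1 (subtracted): ⌀0.3, A = 0.07068583 in², y = 1 in, Ī = 0.0003976078 in⁴.
Hole 2 (subtracted): ⌀0.3, A = 0.07068583 in², y = 1 in, Ī = 0.0003976078 in⁴.
Hole 3 (subtracted): ⌀0.3, A = 0.07068583 in², y = 1 in, Ī = 0.0003976078 in⁴.
Hole 4 (subtracted): ⌀0.3, A = 0.07068583 in², y = 1 in, Ī = 0.0003976078 in⁴.
By symmetry the centroid is at mid-height, ȳ = 1 in.
All pieces are centred on the horizontal centroidal axis, so I = ΣĪ (holes subtracted) = 5.99841 in⁴.

Ix ≈ 5.9984 in⁴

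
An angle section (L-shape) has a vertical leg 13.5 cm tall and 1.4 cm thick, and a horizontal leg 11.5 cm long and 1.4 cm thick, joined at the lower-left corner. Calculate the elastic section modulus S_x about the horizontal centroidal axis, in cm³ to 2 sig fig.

Treat the section as a set of non-overlapping primitives; coordinates are from the bounding-box lower-left.
Vertical leg: 1.4 × 13.5, A = 18.9 cm², y = 6.75 cm, Ī = 287 cm⁴.
Horizontal leg (remainder): 10.1 × 1.4, A = 14.14 cm², y = 0.7 cm, Ī = 2.31 cm⁴.
Centroid: ȳ = ΣA·y / ΣA = 4.161 cm.
Transfer each piece to the horizontal centroidal axis using Ī + A·d² with d = y − 4.161:
  vertical leg: d = 2.589 cm → contributes +413.7 cm⁴
  horizontal leg (remainder): d = -3.461 cm → contributes +171.7 cm⁴
Total I = 585.4 cm⁴.
Extreme fibre distance c = 9.339 cm; S = I/c = 62.68 cm³.

S_x ≈ 63 cm³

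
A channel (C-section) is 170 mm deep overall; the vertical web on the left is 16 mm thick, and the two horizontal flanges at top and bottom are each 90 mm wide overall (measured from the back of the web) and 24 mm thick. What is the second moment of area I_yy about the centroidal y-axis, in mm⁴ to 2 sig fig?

I_yy ≈ 4.8 × 10⁶ mm⁴

Break the section into simple shapes (no overlaps), measuring from the bottom-left corner of the bounding box.
Web: 16 × 170, A = 2 720 mm², x = 8 mm, Ī = 58 027 mm⁴.
Top flange (beyond web): 74 × 24, A = 1 776 mm², x = 53 mm, Ī = 810 448 mm⁴.
Bottom flange (beyond web): 74 × 24, A = 1 776 mm², x = 53 mm, Ī = 810 448 mm⁴.
Centroid: x̄ = ΣA·x / ΣA = 33.48 mm.
Transfer each piece to the centroidal y-axis using Ī + A·d² with d = x − 33.48:
  web: d = -25.48 mm → contributes +1 824 584 mm⁴
  top flange (beyond web): d = 19.52 mm → contributes +1 486 833 mm⁴
  bottom flange (beyond web): d = 19.52 mm → contributes +1 486 833 mm⁴
Total I = 4 798 249 mm⁴.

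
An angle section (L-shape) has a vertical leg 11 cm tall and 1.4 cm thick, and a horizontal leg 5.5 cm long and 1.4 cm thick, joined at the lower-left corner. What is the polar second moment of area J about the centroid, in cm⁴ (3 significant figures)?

Break the section into simple shapes (no overlaps), measuring from the bottom-left corner of the bounding box.
Vertical leg: 1.4 × 11, A = 15.4 cm², y = 5.5 cm, Ī = 155.28 cm⁴.
Horizontal leg (remainder): 4.1 × 1.4, A = 5.74 cm², y = 0.7 cm, Ī = 0.93753 cm⁴.
Centroid: ȳ = ΣA·y / ΣA = 4.1967 cm.
Transfer each piece to the centroidal x-axis using Ī + A·d² with d = y − 4.1967:
  vertical leg: d = 1.3033 cm → contributes +181.44 cm⁴
  horizontal leg (remainder): d = -3.4967 cm → contributes +71.12 cm⁴
Total I = 252.56 cm⁴.
For the y-axis: x̄ = 1.4467 cm.
Repeating about the centroidal y-axis gives I_y = 42.178 cm⁴.
Polar second moment: J = I_x + I_y = 294.74 cm⁴.

J ≈ 295 cm⁴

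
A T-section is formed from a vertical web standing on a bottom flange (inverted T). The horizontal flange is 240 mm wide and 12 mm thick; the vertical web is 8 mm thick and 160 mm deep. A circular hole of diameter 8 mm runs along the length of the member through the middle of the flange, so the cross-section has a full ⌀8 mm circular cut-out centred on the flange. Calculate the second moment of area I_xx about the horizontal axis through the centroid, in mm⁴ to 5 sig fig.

I_xx ≈ 9.2834 × 10⁶ mm⁴

Split into non-overlapping primitives; take the origin at the lower-left of the bounding box.
Flange: 240 × 12, A = 2 880 mm², y = 6 mm, Ī = 34 560 mm⁴.
Web: 8 × 160, A = 1 280 mm², y = 92 mm, Ī = 2 730 667 mm⁴.
Hole (subtracted): ⌀8, A = 50.26548 mm², y = 6 mm, Ī = 201.0619 mm⁴.
Centroid: ȳ = ΣA·y / ΣA = 32.78519 mm.
Transfer each piece to the horizontal axis through the centroid using Ī + A·d² with d = y − 32.78519:
  flange: d = -26.78519 mm → contributes +2 100 805 mm⁴
  web: d = 59.21481 mm → contributes +7 218 851 mm⁴
  hole: d = -26.78519 mm → contributes −36263.84 mm⁴
Total I = 9 283 392 mm⁴.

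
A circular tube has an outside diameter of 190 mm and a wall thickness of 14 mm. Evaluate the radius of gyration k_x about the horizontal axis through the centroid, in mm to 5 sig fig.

k_x ≈ 62.422 mm

Split into non-overlapping primitives; take the origin at the lower-left of the bounding box.
Outer circle: ⌀190, A = 28352.87 mm², y = 95 mm, Ī = 63 971 171 mm⁴.
Bore (subtracted): ⌀162, A = 20611.99 mm², y = 95 mm, Ī = 33 808 816 mm⁴.
By symmetry the centroid is at mid-height, ȳ = 95 mm.
All pieces are centred on the horizontal axis through the centroid, so I = ΣĪ (holes subtracted) = 30 162 356 mm⁴.
Radius of gyration: k = √(I/A) = √(30 162 356 / 7740.884) = 62.42195 mm.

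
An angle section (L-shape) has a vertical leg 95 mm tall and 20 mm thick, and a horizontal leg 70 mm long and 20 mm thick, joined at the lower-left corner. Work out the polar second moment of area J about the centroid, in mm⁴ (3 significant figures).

J ≈ 3.46 × 10⁶ mm⁴

Split into non-overlapping primitives; take the origin at the lower-left of the bounding box.
Vertical leg: 20 × 95, A = 1 900 mm², y = 47.5 mm, Ī = 1 428 958 mm⁴.
Horizontal leg (remainder): 50 × 20, A = 1 000 mm², y = 10 mm, Ī = 33 333 mm⁴.
Centroid: ȳ = ΣA·y / ΣA = 34.569 mm.
Transfer each piece to the centroidal x-axis using Ī + A·d² with d = y − 34.569:
  vertical leg: d = 12.931 mm → contributes +1 746 660 mm⁴
  horizontal leg (remainder): d = -24.569 mm → contributes +636 967 mm⁴
Total I = 2 383 628 mm⁴.
For the y-axis: x̄ = 22.069 mm.
Repeating about the centroidal y-axis gives I_y = 1 074 253 mm⁴.
Polar second moment: J = I_x + I_y = 3 457 881 mm⁴.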